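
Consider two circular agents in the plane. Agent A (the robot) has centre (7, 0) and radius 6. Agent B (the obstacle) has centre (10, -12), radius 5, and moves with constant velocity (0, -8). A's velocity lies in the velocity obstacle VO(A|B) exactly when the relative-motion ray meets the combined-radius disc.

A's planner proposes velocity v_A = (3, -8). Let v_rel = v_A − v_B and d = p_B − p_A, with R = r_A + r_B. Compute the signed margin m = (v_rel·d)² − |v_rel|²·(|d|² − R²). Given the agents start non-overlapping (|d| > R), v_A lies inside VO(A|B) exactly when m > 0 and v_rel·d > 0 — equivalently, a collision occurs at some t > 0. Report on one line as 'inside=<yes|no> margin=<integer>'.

d = (3, -12),  |d|² = 153;  R = 6+5 = 11,  c = 153−11² = 32
v_rel = (3, 0),  |v_rel|² = 9;  v_rel·d = (3)·(3) + (0)·(-12) = 9
9·t² − 18·t + 32 = 0  ⇒  m = 9² − 9·32 = -207
m = -207 < 0,  v_rel·d = 9 > 0  ⇒  outside

inside=no margin=-207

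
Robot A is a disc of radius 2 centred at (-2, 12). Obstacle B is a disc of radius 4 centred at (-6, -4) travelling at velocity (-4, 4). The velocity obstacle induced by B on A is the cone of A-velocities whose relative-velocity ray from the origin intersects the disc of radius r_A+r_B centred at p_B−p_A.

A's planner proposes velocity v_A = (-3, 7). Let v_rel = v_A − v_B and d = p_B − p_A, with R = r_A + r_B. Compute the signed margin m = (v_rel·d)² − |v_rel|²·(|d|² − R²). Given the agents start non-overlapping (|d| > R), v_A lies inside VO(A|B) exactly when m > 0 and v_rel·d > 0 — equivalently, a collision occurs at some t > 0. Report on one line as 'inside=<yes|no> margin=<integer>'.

d = (-4, -16),  |d|² = 272;  R = 2+4 = 6,  c = 272−6² = 236
v_rel = (1, 3),  |v_rel|² = 10;  v_rel·d = (1)·(-4) + (3)·(-16) = -52
10·t² + 104·t + 236 = 0  ⇒  m = (-52)² − 10·236 = 344
m = 344 > 0,  v_rel·d = -52 < 0  ⇒  outside

inside=no margin=344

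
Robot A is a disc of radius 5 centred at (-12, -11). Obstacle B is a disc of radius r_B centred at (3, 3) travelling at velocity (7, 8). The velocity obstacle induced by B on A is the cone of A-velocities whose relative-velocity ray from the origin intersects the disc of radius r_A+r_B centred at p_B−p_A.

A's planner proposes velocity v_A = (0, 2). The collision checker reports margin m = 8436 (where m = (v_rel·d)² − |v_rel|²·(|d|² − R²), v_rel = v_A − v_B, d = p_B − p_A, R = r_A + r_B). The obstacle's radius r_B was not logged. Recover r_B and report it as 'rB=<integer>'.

m = 8436
d = (15, 14);  v_rel = (-7, -6),  |v_rel|² = 85
v_rel×d = (-7)·(14) − (-6)·(15) = -8
since m = R²·85 − (-8)²:  R² = (64 + 8436) / 85 = 100
R = √100 = 10  ⇒  r_B = 10 − 5 = 5

rB=5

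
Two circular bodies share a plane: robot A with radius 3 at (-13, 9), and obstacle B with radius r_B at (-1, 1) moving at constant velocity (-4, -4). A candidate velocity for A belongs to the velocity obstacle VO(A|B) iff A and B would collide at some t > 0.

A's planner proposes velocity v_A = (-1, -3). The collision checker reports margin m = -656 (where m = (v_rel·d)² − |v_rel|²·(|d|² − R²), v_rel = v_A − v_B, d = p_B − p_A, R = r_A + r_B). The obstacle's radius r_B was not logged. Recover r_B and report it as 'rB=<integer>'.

m = -656
d = (12, -8);  v_rel = (3, 1),  |v_rel|² = 10
v_rel×d = (3)·(-8) − (1)·(12) = -36
since m = R²·10 − (-36)²:  R² = (1296 + -656) / 10 = 64
R = √64 = 8  ⇒  r_B = 8 − 3 = 5

rB=5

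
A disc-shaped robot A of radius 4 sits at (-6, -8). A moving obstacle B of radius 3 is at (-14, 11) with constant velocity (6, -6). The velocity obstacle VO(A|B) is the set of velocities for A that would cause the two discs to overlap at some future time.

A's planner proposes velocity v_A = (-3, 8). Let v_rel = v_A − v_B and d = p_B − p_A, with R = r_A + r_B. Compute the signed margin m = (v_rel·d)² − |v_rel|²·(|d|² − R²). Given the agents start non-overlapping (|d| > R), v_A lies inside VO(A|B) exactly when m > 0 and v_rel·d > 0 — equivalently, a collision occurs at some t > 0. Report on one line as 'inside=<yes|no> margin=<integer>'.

d = (-8, 19),  |d|² = 425;  R = 4+3 = 7,  c = 425−7² = 376
v_rel = (-9, 14),  |v_rel|² = 277;  v_rel·d = (-9)·(-8) + (14)·(19) = 338
277·t² − 676·t + 376 = 0  ⇒  m = 338² − 277·376 = 10092
m = 10092 > 0,  v_rel·d = 338 > 0  ⇒  inside

inside=yes margin=10092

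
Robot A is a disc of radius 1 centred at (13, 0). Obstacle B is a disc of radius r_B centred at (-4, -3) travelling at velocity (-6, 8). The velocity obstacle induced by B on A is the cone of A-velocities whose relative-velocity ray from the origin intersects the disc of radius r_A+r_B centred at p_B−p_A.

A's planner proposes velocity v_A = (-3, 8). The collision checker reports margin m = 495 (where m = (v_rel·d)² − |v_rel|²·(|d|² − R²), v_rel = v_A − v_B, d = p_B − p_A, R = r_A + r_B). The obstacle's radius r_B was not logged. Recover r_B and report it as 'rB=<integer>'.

m = 495
d = (-17, -3);  v_rel = (3, 0),  |v_rel|² = 9
v_rel×d = (3)·(-3) − (0)·(-17) = -9
since m = R²·9 − (-9)²:  R² = (81 + 495) / 9 = 64
R = √64 = 8  ⇒  r_B = 8 − 1 = 7

rB=7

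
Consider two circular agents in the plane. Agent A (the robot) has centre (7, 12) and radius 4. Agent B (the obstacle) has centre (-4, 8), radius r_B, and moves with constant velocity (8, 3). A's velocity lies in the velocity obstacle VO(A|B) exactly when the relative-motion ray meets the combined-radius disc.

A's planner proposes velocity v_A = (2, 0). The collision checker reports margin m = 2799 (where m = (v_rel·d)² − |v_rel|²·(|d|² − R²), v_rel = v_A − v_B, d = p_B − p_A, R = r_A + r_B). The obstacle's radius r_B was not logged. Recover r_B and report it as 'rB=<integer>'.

m = 2799
d = (-11, -4);  v_rel = (-6, -3),  |v_rel|² = 45
v_rel×d = (-6)·(-4) − (-3)·(-11) = -9
since m = R²·45 − (-9)²:  R² = (81 + 2799) / 45 = 64
R = √64 = 8  ⇒  r_B = 8 − 4 = 4

rB=4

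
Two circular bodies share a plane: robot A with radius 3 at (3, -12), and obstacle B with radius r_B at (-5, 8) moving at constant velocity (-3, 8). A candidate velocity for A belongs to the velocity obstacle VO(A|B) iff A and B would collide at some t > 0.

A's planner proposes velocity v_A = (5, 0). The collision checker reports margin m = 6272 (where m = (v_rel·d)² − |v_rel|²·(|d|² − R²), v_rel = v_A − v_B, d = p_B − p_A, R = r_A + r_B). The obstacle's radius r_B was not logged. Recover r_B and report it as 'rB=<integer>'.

m = 6272
d = (-8, 20);  v_rel = (8, -8),  |v_rel|² = 128
v_rel×d = (8)·(20) − (-8)·(-8) = 96
since m = R²·128 − 96²:  R² = (9216 + 6272) / 128 = 121
R = √121 = 11  ⇒  r_B = 11 − 3 = 8

rB=8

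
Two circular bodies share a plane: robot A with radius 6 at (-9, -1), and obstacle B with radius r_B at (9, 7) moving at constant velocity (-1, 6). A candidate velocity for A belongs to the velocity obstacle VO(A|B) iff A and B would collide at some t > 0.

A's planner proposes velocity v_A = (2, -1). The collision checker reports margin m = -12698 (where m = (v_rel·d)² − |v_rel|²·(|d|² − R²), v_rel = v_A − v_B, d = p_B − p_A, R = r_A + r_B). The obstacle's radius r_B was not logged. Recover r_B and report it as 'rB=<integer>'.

m = -12698
d = (18, 8);  v_rel = (3, -7),  |v_rel|² = 58
v_rel×d = (3)·(8) − (-7)·(18) = 150
since m = R²·58 − 150²:  R² = (22500 + -12698) / 58 = 169
R = √169 = 13  ⇒  r_B = 13 − 6 = 7

rB=7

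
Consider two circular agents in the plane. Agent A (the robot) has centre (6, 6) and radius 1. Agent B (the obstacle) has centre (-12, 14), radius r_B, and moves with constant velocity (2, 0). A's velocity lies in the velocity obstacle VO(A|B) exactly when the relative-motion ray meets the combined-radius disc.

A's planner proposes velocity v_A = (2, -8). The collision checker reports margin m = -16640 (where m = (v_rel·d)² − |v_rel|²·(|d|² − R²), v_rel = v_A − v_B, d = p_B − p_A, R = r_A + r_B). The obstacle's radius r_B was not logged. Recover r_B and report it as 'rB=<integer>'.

m = -16640
d = (-18, 8);  v_rel = (0, -8),  |v_rel|² = 64
v_rel×d = (0)·(8) − (-8)·(-18) = -144
since m = R²·64 − (-144)²:  R² = (20736 + -16640) / 64 = 64
R = √64 = 8  ⇒  r_B = 8 − 1 = 7

rB=7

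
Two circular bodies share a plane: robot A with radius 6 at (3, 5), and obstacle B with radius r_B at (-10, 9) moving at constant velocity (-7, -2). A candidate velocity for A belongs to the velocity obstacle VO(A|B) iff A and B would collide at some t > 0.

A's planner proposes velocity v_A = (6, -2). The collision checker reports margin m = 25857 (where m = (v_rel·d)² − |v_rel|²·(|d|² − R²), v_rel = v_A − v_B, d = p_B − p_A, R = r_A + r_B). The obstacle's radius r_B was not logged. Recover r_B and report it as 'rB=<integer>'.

m = 25857
d = (-13, 4);  v_rel = (13, 0),  |v_rel|² = 169
v_rel×d = (13)·(4) − (0)·(-13) = 52
since m = R²·169 − 52²:  R² = (2704 + 25857) / 169 = 169
R = √169 = 13  ⇒  r_B = 13 − 6 = 7

rB=7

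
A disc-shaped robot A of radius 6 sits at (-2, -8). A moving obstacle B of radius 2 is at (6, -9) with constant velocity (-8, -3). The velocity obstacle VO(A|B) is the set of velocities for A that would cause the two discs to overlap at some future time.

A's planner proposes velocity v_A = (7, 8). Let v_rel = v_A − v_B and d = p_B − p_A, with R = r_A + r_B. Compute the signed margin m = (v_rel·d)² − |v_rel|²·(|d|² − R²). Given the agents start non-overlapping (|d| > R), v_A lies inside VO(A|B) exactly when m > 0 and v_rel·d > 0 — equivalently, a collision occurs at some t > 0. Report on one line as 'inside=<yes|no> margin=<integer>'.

d = (8, -1),  |d|² = 65;  R = 6+2 = 8,  c = 65−8² = 1
v_rel = (15, 11),  |v_rel|² = 346;  v_rel·d = (15)·(8) + (11)·(-1) = 109
346·t² − 218·t + 1 = 0  ⇒  m = 109² − 346·1 = 11535
m = 11535 > 0,  v_rel·d = 109 > 0  ⇒  inside

inside=yes margin=11535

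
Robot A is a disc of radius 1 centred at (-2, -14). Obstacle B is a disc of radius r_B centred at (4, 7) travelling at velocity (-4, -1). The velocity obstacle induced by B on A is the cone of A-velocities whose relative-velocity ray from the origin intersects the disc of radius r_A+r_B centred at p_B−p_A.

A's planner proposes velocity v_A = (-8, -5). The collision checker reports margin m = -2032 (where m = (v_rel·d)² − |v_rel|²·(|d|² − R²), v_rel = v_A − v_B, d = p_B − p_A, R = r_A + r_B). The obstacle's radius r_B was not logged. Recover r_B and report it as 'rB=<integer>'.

m = -2032
d = (6, 21);  v_rel = (-4, -4),  |v_rel|² = 32
v_rel×d = (-4)·(21) − (-4)·(6) = -60
since m = R²·32 − (-60)²:  R² = (3600 + -2032) / 32 = 49
R = √49 = 7  ⇒  r_B = 7 − 1 = 6

rB=6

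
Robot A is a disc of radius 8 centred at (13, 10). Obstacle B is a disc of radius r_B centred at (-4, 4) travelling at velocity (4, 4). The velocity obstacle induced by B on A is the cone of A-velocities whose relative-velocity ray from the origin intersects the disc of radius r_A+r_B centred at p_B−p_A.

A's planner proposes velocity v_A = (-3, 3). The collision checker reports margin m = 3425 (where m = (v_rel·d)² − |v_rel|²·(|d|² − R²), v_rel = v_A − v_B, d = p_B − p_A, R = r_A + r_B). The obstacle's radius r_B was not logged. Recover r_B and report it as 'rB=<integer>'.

m = 3425
d = (-17, -6);  v_rel = (-7, -1),  |v_rel|² = 50
v_rel×d = (-7)·(-6) − (-1)·(-17) = 25
since m = R²·50 − 25²:  R² = (625 + 3425) / 50 = 81
R = √81 = 9  ⇒  r_B = 9 − 8 = 1

rB=1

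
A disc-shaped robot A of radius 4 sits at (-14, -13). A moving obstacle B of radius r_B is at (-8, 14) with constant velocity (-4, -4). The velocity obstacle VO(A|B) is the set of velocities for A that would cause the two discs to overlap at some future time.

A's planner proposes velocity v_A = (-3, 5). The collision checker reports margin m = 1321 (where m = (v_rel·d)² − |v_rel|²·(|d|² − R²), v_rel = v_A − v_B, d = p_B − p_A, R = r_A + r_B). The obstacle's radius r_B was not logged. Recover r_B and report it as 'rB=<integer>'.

m = 1321
d = (6, 27);  v_rel = (1, 9),  |v_rel|² = 82
v_rel×d = (1)·(27) − (9)·(6) = -27
since m = R²·82 − (-27)²:  R² = (729 + 1321) / 82 = 25
R = √25 = 5  ⇒  r_B = 5 − 4 = 1

rB=1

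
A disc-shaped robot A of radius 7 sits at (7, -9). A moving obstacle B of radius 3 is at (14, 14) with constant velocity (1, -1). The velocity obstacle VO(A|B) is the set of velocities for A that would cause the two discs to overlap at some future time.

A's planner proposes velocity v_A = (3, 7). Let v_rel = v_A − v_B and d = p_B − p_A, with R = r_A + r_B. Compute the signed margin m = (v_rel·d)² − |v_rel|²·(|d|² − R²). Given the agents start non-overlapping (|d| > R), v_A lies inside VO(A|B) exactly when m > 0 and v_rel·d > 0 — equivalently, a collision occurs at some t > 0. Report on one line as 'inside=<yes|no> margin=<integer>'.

d = (7, 23),  |d|² = 578;  R = 7+3 = 10,  c = 578−10² = 478
v_rel = (2, 8),  |v_rel|² = 68;  v_rel·d = (2)·(7) + (8)·(23) = 198
68·t² − 396·t + 478 = 0  ⇒  m = 198² − 68·478 = 6700
m = 6700 > 0,  v_rel·d = 198 > 0  ⇒  inside

inside=yes margin=6700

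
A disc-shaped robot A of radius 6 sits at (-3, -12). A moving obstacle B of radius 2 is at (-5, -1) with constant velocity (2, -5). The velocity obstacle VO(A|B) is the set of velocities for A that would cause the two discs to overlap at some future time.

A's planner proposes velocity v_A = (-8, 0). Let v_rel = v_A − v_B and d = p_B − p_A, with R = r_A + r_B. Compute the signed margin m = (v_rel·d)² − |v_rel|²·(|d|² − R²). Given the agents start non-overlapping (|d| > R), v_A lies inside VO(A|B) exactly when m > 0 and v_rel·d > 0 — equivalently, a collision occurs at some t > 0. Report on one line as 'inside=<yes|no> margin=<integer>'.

d = (-2, 11),  |d|² = 125;  R = 6+2 = 8,  c = 125−8² = 61
v_rel = (-10, 5),  |v_rel|² = 125;  v_rel·d = (-10)·(-2) + (5)·(11) = 75
125·t² − 150·t + 61 = 0  ⇒  m = 75² − 125·61 = -2000
m = -2000 < 0,  v_rel·d = 75 > 0  ⇒  outside

inside=no margin=-2000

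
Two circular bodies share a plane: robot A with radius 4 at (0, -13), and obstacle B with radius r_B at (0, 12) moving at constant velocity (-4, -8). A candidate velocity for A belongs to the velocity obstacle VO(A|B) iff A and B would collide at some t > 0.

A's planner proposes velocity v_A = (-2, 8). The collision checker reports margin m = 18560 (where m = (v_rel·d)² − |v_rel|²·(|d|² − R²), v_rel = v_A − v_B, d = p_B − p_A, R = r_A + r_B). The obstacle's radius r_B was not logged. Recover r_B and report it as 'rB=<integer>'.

m = 18560
d = (0, 25);  v_rel = (2, 16),  |v_rel|² = 260
v_rel×d = (2)·(25) − (16)·(0) = 50
since m = R²·260 − 50²:  R² = (2500 + 18560) / 260 = 81
R = √81 = 9  ⇒  r_B = 9 − 4 = 5

rB=5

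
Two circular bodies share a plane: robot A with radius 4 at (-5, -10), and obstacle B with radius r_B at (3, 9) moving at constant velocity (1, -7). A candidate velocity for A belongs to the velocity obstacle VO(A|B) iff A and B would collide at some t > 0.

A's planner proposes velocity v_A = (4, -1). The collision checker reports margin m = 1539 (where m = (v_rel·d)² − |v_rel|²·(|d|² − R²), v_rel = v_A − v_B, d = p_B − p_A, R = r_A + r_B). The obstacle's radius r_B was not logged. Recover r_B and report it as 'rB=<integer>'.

m = 1539
d = (8, 19);  v_rel = (3, 6),  |v_rel|² = 45
v_rel×d = (3)·(19) − (6)·(8) = 9
since m = R²·45 − 9²:  R² = (81 + 1539) / 45 = 36
R = √36 = 6  ⇒  r_B = 6 − 4 = 2

rB=2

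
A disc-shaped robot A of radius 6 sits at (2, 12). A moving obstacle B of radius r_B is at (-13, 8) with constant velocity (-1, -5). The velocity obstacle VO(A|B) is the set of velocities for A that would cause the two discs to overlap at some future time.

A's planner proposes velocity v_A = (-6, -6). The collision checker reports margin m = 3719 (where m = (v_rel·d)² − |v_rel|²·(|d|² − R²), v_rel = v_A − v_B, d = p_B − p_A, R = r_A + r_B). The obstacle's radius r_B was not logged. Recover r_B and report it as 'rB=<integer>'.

m = 3719
d = (-15, -4);  v_rel = (-5, -1),  |v_rel|² = 26
v_rel×d = (-5)·(-4) − (-1)·(-15) = 5
since m = R²·26 − 5²:  R² = (25 + 3719) / 26 = 144
R = √144 = 12  ⇒  r_B = 12 − 6 = 6

rB=6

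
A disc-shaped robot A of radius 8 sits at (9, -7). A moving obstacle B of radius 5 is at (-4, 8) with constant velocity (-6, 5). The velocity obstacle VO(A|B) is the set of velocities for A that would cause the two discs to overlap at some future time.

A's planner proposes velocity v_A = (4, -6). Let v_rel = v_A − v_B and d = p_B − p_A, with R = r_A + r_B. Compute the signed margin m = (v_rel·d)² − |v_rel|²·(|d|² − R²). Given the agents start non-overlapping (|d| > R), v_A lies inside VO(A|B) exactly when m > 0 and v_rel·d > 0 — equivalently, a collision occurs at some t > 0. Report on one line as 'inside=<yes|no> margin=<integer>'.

d = (-13, 15),  |d|² = 394;  R = 8+5 = 13,  c = 394−13² = 225
v_rel = (10, -11),  |v_rel|² = 221;  v_rel·d = (10)·(-13) + (-11)·(15) = -295
221·t² + 590·t + 225 = 0  ⇒  m = (-295)² − 221·225 = 37300
m = 37300 > 0,  v_rel·d = -295 < 0  ⇒  outside

inside=no margin=37300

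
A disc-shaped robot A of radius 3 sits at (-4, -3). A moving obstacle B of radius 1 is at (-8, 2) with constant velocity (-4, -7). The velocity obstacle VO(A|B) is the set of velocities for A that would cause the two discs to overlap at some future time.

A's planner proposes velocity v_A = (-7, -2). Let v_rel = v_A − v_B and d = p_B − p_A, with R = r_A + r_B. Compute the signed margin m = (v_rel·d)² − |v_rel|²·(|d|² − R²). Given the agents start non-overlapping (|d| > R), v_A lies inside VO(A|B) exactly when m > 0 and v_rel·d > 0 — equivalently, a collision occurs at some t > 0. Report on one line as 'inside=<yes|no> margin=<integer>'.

d = (-4, 5),  |d|² = 41;  R = 3+1 = 4,  c = 41−4² = 25
v_rel = (-3, 5),  |v_rel|² = 34;  v_rel·d = (-3)·(-4) + (5)·(5) = 37
34·t² − 74·t + 25 = 0  ⇒  m = 37² − 34·25 = 519
m = 519 > 0,  v_rel·d = 37 > 0  ⇒  inside

inside=yes margin=519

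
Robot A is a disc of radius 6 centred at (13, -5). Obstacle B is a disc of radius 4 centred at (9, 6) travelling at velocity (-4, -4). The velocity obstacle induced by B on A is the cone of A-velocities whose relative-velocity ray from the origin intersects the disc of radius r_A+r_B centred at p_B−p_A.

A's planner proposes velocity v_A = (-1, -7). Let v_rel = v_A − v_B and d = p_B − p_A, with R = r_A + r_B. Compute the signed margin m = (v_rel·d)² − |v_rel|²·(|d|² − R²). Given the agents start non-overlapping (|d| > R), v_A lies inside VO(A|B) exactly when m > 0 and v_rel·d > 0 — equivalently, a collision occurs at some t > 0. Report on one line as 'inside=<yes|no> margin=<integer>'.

d = (-4, 11),  |d|² = 137;  R = 6+4 = 10,  c = 137−10² = 37
v_rel = (3, -3),  |v_rel|² = 18;  v_rel·d = (3)·(-4) + (-3)·(11) = -45
18·t² + 90·t + 37 = 0  ⇒  m = (-45)² − 18·37 = 1359
m = 1359 > 0,  v_rel·d = -45 < 0  ⇒  outside

inside=no margin=1359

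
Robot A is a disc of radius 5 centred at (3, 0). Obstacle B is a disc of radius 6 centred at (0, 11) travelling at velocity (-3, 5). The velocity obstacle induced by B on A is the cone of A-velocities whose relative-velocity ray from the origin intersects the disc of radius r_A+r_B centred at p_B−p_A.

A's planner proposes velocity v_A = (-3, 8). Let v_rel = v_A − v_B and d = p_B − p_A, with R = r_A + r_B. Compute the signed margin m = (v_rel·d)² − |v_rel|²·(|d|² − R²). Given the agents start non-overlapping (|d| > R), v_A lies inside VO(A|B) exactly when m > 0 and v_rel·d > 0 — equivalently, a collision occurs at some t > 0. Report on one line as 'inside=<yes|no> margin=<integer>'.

d = (-3, 11),  |d|² = 130;  R = 5+6 = 11,  c = 130−11² = 9
v_rel = (0, 3),  |v_rel|² = 9;  v_rel·d = (0)·(-3) + (3)·(11) = 33
9·t² − 66·t + 9 = 0  ⇒  m = 33² − 9·9 = 1008
m = 1008 > 0,  v_rel·d = 33 > 0  ⇒  inside

inside=yes margin=1008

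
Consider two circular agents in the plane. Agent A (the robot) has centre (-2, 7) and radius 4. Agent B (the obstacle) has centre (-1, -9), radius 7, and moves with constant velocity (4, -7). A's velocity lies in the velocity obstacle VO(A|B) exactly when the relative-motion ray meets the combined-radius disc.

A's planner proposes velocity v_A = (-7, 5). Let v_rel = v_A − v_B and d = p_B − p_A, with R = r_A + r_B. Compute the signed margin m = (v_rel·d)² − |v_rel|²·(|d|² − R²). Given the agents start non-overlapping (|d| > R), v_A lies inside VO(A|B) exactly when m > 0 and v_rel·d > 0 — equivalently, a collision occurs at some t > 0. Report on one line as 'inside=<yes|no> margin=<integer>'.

d = (1, -16),  |d|² = 257;  R = 4+7 = 11,  c = 257−11² = 136
v_rel = (-11, 12),  |v_rel|² = 265;  v_rel·d = (-11)·(1) + (12)·(-16) = -203
265·t² + 406·t + 136 = 0  ⇒  m = (-203)² − 265·136 = 5169
m = 5169 > 0,  v_rel·d = -203 < 0  ⇒  outside

inside=no margin=5169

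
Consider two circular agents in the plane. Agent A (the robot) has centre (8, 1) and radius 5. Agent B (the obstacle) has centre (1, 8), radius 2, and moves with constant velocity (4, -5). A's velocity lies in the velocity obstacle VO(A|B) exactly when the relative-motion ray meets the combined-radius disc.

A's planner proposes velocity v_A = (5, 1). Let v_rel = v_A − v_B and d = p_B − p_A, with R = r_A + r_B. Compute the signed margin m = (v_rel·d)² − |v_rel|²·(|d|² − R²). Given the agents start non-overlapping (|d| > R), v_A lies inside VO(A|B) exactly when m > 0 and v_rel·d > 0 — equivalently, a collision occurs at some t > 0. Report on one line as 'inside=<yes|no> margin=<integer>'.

d = (-7, 7),  |d|² = 98;  R = 5+2 = 7,  c = 98−7² = 49
v_rel = (1, 6),  |v_rel|² = 37;  v_rel·d = (1)·(-7) + (6)·(7) = 35
37·t² − 70·t + 49 = 0  ⇒  m = 35² − 37·49 = -588
m = -588 < 0,  v_rel·d = 35 > 0  ⇒  outside

inside=no margin=-588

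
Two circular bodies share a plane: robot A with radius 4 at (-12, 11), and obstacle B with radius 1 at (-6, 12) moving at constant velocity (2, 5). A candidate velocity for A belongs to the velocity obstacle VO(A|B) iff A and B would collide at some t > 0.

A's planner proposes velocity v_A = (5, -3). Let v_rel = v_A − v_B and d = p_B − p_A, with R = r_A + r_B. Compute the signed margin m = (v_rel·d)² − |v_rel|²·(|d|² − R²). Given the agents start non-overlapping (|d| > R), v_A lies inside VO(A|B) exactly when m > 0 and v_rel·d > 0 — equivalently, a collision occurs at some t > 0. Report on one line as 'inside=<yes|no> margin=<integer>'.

d = (6, 1),  |d|² = 37;  R = 4+1 = 5,  c = 37−5² = 12
v_rel = (3, -8),  |v_rel|² = 73;  v_rel·d = (3)·(6) + (-8)·(1) = 10
73·t² − 20·t + 12 = 0  ⇒  m = 10² − 73·12 = -776
m = -776 < 0,  v_rel·d = 10 > 0  ⇒  outside

inside=no margin=-776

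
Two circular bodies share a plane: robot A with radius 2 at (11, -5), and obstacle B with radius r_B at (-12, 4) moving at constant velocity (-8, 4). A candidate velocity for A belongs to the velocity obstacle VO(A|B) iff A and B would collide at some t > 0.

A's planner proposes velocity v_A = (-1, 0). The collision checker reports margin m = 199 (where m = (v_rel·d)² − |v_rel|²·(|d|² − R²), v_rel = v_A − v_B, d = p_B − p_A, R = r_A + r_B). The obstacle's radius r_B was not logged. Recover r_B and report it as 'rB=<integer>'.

m = 199
d = (-23, 9);  v_rel = (7, -4),  |v_rel|² = 65
v_rel×d = (7)·(9) − (-4)·(-23) = -29
since m = R²·65 − (-29)²:  R² = (841 + 199) / 65 = 16
R = √16 = 4  ⇒  r_B = 4 − 2 = 2

rB=2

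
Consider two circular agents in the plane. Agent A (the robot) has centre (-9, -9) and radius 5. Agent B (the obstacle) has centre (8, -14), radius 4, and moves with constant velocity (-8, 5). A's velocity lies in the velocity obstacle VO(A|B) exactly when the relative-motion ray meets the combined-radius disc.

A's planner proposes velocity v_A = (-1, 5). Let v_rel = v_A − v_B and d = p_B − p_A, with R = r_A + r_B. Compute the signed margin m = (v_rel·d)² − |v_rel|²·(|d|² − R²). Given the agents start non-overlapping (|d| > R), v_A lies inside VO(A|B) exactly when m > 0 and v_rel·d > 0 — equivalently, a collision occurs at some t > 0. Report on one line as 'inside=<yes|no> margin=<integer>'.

d = (17, -5),  |d|² = 314;  R = 5+4 = 9,  c = 314−9² = 233
v_rel = (7, 0),  |v_rel|² = 49;  v_rel·d = (7)·(17) + (0)·(-5) = 119
49·t² − 238·t + 233 = 0  ⇒  m = 119² − 49·233 = 2744
m = 2744 > 0,  v_rel·d = 119 > 0  ⇒  inside

inside=yes margin=2744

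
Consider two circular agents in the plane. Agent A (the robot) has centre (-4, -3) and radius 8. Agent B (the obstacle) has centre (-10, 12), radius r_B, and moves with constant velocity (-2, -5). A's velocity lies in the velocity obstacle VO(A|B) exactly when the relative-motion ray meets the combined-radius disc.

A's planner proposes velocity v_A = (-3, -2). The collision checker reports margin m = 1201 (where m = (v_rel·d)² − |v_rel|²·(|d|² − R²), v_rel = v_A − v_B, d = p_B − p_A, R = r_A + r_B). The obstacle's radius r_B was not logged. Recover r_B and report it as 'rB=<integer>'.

m = 1201
d = (-6, 15);  v_rel = (-1, 3),  |v_rel|² = 10
v_rel×d = (-1)·(15) − (3)·(-6) = 3
since m = R²·10 − 3²:  R² = (9 + 1201) / 10 = 121
R = √121 = 11  ⇒  r_B = 11 − 8 = 3

rB=3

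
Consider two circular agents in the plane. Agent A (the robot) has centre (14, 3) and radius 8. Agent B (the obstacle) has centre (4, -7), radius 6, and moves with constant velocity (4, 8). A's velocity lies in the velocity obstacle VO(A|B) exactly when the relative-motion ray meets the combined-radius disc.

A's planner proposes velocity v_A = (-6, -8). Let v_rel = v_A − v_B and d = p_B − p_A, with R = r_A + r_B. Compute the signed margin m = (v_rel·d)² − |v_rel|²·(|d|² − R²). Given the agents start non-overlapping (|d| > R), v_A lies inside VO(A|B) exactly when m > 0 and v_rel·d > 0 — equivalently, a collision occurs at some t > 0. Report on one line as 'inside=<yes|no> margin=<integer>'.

d = (-10, -10),  |d|² = 200;  R = 8+6 = 14,  c = 200−14² = 4
v_rel = (-10, -16),  |v_rel|² = 356;  v_rel·d = (-10)·(-10) + (-16)·(-10) = 260
356·t² − 520·t + 4 = 0  ⇒  m = 260² − 356·4 = 66176
m = 66176 > 0,  v_rel·d = 260 > 0  ⇒  inside

inside=yes margin=66176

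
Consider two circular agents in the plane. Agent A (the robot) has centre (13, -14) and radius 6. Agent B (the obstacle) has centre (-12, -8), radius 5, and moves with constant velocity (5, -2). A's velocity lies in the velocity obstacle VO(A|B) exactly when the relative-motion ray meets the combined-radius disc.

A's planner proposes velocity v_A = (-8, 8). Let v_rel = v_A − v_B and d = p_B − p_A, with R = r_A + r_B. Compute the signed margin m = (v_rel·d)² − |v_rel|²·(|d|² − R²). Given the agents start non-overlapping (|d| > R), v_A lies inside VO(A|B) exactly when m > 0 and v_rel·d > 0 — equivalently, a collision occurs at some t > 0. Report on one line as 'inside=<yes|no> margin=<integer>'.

d = (-25, 6),  |d|² = 661;  R = 6+5 = 11,  c = 661−11² = 540
v_rel = (-13, 10),  |v_rel|² = 269;  v_rel·d = (-13)·(-25) + (10)·(6) = 385
269·t² − 770·t + 540 = 0  ⇒  m = 385² − 269·540 = 2965
m = 2965 > 0,  v_rel·d = 385 > 0  ⇒  inside

inside=yes margin=2965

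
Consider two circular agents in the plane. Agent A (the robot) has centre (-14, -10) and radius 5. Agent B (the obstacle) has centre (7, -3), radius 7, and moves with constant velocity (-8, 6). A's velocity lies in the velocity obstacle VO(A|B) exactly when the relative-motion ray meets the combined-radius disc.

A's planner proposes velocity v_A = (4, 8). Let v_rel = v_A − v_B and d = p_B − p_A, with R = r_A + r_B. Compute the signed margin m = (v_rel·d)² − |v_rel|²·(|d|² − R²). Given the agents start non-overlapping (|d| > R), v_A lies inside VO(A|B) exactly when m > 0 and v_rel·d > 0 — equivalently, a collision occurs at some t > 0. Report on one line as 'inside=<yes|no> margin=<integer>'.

d = (21, 7),  |d|² = 490;  R = 5+7 = 12,  c = 490−12² = 346
v_rel = (12, 2),  |v_rel|² = 148;  v_rel·d = (12)·(21) + (2)·(7) = 266
148·t² − 532·t + 346 = 0  ⇒  m = 266² − 148·346 = 19548
m = 19548 > 0,  v_rel·d = 266 > 0  ⇒  inside

inside=yes margin=19548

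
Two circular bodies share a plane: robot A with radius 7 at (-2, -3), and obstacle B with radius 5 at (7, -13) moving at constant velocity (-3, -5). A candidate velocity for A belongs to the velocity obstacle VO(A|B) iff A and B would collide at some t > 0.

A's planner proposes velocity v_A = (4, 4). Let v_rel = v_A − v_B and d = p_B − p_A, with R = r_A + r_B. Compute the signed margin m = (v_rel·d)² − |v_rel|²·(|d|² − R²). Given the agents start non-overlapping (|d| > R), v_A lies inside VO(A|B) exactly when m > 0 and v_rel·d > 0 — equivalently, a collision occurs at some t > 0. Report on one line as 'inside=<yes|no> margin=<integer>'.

d = (9, -10),  |d|² = 181;  R = 7+5 = 12,  c = 181−12² = 37
v_rel = (7, 9),  |v_rel|² = 130;  v_rel·d = (7)·(9) + (9)·(-10) = -27
130·t² + 54·t + 37 = 0  ⇒  m = (-27)² − 130·37 = -4081
m = -4081 < 0,  v_rel·d = -27 < 0  ⇒  outside

inside=no margin=-4081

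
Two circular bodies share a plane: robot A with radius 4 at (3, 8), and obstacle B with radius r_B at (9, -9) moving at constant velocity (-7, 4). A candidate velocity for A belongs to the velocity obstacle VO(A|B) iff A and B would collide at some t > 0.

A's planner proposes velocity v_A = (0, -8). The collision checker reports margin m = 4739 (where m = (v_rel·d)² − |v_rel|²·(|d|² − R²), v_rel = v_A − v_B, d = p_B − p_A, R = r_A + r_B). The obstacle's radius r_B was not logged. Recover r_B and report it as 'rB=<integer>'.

m = 4739
d = (6, -17);  v_rel = (7, -12),  |v_rel|² = 193
v_rel×d = (7)·(-17) − (-12)·(6) = -47
since m = R²·193 − (-47)²:  R² = (2209 + 4739) / 193 = 36
R = √36 = 6  ⇒  r_B = 6 − 4 = 2

rB=2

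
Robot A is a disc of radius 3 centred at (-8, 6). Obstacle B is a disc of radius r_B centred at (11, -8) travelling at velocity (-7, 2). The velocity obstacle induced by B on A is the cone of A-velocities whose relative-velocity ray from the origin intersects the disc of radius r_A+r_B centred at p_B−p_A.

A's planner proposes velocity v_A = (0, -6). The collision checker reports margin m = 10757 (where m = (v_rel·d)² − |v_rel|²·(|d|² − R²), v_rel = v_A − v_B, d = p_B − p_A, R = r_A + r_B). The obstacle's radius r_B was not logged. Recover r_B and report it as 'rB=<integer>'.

m = 10757
d = (19, -14);  v_rel = (7, -8),  |v_rel|² = 113
v_rel×d = (7)·(-14) − (-8)·(19) = 54
since m = R²·113 − 54²:  R² = (2916 + 10757) / 113 = 121
R = √121 = 11  ⇒  r_B = 11 − 3 = 8

rB=8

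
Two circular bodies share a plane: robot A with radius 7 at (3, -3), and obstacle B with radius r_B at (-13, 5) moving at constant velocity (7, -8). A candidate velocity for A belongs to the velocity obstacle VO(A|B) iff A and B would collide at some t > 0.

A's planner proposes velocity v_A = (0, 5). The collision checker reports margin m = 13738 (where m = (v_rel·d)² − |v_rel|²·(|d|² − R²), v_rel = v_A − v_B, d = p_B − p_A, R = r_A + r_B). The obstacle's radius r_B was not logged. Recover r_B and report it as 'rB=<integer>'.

m = 13738
d = (-16, 8);  v_rel = (-7, 13),  |v_rel|² = 218
v_rel×d = (-7)·(8) − (13)·(-16) = 152
since m = R²·218 − 152²:  R² = (23104 + 13738) / 218 = 169
R = √169 = 13  ⇒  r_B = 13 − 7 = 6

rB=6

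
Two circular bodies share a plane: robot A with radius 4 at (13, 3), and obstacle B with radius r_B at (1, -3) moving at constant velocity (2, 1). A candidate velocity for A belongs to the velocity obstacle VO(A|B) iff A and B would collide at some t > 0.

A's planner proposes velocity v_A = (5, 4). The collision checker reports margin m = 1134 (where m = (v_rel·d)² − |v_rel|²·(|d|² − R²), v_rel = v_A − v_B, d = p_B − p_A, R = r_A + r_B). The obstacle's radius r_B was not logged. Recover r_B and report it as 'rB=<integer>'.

m = 1134
d = (-12, -6);  v_rel = (3, 3),  |v_rel|² = 18
v_rel×d = (3)·(-6) − (3)·(-12) = 18
since m = R²·18 − 18²:  R² = (324 + 1134) / 18 = 81
R = √81 = 9  ⇒  r_B = 9 − 4 = 5

rB=5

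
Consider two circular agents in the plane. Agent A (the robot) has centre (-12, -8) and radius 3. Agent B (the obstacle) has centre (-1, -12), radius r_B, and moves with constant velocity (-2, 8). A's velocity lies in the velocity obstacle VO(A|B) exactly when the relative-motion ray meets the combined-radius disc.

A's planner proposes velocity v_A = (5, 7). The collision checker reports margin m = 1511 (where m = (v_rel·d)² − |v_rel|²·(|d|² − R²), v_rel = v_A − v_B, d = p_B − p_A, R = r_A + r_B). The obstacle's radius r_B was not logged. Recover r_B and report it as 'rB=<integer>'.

m = 1511
d = (11, -4);  v_rel = (7, -1),  |v_rel|² = 50
v_rel×d = (7)·(-4) − (-1)·(11) = -17
since m = R²·50 − (-17)²:  R² = (289 + 1511) / 50 = 36
R = √36 = 6  ⇒  r_B = 6 − 3 = 3

rB=3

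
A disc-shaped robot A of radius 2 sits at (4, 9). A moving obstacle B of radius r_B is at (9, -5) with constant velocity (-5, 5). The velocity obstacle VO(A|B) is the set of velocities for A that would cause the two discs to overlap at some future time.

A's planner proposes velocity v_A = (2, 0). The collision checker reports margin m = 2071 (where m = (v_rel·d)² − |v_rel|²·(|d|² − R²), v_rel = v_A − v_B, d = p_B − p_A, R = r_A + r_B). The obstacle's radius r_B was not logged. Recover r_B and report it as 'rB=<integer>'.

m = 2071
d = (5, -14);  v_rel = (7, -5),  |v_rel|² = 74
v_rel×d = (7)·(-14) − (-5)·(5) = -73
since m = R²·74 − (-73)²:  R² = (5329 + 2071) / 74 = 100
R = √100 = 10  ⇒  r_B = 10 − 2 = 8

rB=8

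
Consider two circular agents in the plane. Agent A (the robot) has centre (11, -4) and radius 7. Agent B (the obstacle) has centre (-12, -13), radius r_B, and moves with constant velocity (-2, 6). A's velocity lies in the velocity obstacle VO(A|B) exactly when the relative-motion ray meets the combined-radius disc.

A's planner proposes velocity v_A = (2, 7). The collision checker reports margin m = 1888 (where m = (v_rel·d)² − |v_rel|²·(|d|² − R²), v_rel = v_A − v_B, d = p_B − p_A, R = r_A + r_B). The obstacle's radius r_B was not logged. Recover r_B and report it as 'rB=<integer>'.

m = 1888
d = (-23, -9);  v_rel = (4, 1),  |v_rel|² = 17
v_rel×d = (4)·(-9) − (1)·(-23) = -13
since m = R²·17 − (-13)²:  R² = (169 + 1888) / 17 = 121
R = √121 = 11  ⇒  r_B = 11 − 7 = 4

rB=4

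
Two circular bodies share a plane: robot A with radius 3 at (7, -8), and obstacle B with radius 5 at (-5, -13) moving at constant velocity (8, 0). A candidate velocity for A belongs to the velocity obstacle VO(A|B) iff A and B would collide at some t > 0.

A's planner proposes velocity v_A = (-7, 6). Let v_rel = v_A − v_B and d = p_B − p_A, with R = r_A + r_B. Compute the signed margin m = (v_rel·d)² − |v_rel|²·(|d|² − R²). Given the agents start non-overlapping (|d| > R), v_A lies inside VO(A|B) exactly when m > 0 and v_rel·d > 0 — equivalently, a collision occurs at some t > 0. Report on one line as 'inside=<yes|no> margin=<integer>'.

d = (-12, -5),  |d|² = 169;  R = 3+5 = 8,  c = 169−8² = 105
v_rel = (-15, 6),  |v_rel|² = 261;  v_rel·d = (-15)·(-12) + (6)·(-5) = 150
261·t² − 300·t + 105 = 0  ⇒  m = 150² − 261·105 = -4905
m = -4905 < 0,  v_rel·d = 150 > 0  ⇒  outside

inside=no margin=-4905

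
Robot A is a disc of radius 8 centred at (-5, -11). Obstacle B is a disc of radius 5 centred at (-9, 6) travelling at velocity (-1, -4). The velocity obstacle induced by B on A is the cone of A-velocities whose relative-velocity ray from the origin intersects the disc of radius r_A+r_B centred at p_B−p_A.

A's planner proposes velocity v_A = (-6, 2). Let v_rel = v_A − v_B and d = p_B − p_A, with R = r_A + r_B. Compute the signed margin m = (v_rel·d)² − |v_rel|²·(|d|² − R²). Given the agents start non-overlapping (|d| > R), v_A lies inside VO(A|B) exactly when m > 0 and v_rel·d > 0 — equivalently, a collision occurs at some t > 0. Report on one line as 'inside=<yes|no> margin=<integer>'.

d = (-4, 17),  |d|² = 305;  R = 8+5 = 13,  c = 305−13² = 136
v_rel = (-5, 6),  |v_rel|² = 61;  v_rel·d = (-5)·(-4) + (6)·(17) = 122
61·t² − 244·t + 136 = 0  ⇒  m = 122² − 61·136 = 6588
m = 6588 > 0,  v_rel·d = 122 > 0  ⇒  inside

inside=yes margin=6588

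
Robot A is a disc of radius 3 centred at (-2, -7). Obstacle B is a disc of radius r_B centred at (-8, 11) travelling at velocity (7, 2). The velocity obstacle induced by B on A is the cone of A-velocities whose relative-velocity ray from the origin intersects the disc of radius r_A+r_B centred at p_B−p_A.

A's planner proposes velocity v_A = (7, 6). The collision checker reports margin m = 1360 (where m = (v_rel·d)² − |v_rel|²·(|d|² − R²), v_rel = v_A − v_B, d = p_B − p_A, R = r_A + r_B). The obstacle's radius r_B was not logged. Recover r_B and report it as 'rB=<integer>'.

m = 1360
d = (-6, 18);  v_rel = (0, 4),  |v_rel|² = 16
v_rel×d = (0)·(18) − (4)·(-6) = 24
since m = R²·16 − 24²:  R² = (576 + 1360) / 16 = 121
R = √121 = 11  ⇒  r_B = 11 − 3 = 8

rB=8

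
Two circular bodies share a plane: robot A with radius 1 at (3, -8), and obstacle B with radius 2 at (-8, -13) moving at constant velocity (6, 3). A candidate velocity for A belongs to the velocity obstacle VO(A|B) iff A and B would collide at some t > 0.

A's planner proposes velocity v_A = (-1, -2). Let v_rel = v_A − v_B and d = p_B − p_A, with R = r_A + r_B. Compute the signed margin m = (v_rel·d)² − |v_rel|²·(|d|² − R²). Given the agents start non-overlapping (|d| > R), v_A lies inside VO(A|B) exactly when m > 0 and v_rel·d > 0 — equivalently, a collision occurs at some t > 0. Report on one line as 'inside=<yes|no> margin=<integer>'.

d = (-11, -5),  |d|² = 146;  R = 1+2 = 3,  c = 146−3² = 137
v_rel = (-7, -5),  |v_rel|² = 74;  v_rel·d = (-7)·(-11) + (-5)·(-5) = 102
74·t² − 204·t + 137 = 0  ⇒  m = 102² − 74·137 = 266
m = 266 > 0,  v_rel·d = 102 > 0  ⇒  inside

inside=yes margin=266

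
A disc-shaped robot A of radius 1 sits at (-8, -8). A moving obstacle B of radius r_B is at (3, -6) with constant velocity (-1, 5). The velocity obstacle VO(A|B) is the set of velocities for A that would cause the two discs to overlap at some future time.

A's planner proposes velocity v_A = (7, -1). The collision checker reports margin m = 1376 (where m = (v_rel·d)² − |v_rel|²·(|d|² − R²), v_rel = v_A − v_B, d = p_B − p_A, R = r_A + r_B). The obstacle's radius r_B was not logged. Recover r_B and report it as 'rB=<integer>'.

m = 1376
d = (11, 2);  v_rel = (8, -6),  |v_rel|² = 100
v_rel×d = (8)·(2) − (-6)·(11) = 82
since m = R²·100 − 82²:  R² = (6724 + 1376) / 100 = 81
R = √81 = 9  ⇒  r_B = 9 − 1 = 8

rB=8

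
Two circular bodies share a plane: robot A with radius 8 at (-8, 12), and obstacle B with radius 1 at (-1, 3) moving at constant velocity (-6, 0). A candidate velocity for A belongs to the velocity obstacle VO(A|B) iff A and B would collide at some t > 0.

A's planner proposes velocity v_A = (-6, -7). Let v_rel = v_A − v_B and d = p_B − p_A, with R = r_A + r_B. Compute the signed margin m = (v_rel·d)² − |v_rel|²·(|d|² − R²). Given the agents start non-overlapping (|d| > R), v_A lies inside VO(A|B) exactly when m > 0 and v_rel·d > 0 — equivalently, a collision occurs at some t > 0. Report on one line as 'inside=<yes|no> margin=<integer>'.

d = (7, -9),  |d|² = 130;  R = 8+1 = 9,  c = 130−9² = 49
v_rel = (0, -7),  |v_rel|² = 49;  v_rel·d = (0)·(7) + (-7)·(-9) = 63
49·t² − 126·t + 49 = 0  ⇒  m = 63² − 49·49 = 1568
m = 1568 > 0,  v_rel·d = 63 > 0  ⇒  inside

inside=yes margin=1568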